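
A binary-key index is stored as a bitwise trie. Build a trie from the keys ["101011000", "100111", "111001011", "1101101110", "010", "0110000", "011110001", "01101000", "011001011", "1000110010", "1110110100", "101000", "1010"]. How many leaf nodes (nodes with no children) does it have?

12

Leaves are exactly the stored words that no other stored word extends.
Those words: "010", "0110000", "011001011", "01101000", "011110001", "1000110010", "100111", "101000", "101011000", "1101101110", "111001011", "1110110100"
Leaf count: 12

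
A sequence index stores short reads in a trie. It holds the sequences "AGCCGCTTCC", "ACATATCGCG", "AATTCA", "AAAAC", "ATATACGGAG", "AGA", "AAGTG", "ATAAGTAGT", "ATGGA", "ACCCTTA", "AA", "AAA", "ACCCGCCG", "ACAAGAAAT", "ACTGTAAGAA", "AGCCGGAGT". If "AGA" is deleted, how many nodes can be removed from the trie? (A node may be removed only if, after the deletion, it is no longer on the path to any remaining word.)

1

After clearing the end-marker at "AGA", prune upward until reaching a node still needed by another word.
The suffix "A" (1 node) is used only by "AGA"; the node for "AG" still has the child "C", so pruning stops there.
Nodes removed: 1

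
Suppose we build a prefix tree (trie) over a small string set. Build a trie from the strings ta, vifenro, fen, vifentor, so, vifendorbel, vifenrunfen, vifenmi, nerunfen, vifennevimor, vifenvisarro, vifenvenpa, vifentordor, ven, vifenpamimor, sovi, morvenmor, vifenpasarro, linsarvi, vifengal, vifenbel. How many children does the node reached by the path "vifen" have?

9

Follow the path "vifen" to its node, then look at its outgoing edges.
Characters that immediately follow "vifen" among the stored strings: {b, d, g, m, n, p, r, t, v}.
That node has 9 child edges.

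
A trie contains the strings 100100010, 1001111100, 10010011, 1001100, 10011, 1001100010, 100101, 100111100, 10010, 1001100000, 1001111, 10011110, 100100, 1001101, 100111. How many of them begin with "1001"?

Walk to "1001"; the words in its subtree are exactly those with that prefix.
Words under "1001": 10010, 100100, 100100010, 10010011, 100101, 10011, 1001100, 1001100000, 1001100010, 1001101, 100111, 1001111, 10011110, 100111100, 1001111100
Count: 15

15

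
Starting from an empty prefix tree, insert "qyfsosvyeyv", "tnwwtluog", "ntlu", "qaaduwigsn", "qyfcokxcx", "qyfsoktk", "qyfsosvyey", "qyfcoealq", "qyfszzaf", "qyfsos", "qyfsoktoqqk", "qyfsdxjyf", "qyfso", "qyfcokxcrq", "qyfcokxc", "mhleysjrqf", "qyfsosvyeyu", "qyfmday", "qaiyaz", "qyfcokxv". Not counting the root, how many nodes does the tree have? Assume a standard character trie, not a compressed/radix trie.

Count nodes per top-level branch (shared prefixes stored once):
  'm'-branch (mhleysjrqf): 10 nodes
  'n'-branch (ntlu): 4 nodes
  'q'-branch (qaaduwigsn, qaiyaz, qyfcoealq, qyfcokxc, qyfcokxcrq, qyfcokxcx, qyfcokxv, qyfmday, qyfsdxjyf, qyfso, qyfsoktk, qyfsoktoqqk, qyfsos, qyfsosvyey, qyfsosvyeyu, qyfsosvyeyv, qyfszzaf): 58 nodes
  't'-branch (tnwwtluog): 9 nodes
Sum: 81

81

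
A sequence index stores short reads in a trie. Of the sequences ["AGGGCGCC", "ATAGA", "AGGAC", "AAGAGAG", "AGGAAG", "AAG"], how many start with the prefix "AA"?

Traverse to the node for "AA", then collect every word in that subtree.
Words under "AA": AAG, AAGAGAG
Count: 2

2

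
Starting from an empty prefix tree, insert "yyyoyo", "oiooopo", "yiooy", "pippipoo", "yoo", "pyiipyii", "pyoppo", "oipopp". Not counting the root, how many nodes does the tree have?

42

Count nodes per top-level branch (shared prefixes stored once):
  'o'-branch (oiooopo, oipopp): 11 nodes
  'p'-branch (pippipoo, pyiipyii, pyoppo): 19 nodes
  'y'-branch (yiooy, yoo, yyyoyo): 12 nodes
Sum: 42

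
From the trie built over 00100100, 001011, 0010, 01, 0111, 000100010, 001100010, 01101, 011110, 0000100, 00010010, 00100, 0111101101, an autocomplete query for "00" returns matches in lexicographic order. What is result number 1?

Filter for "00…" and sort: "0000100", "000100010", "00010010", "0010", "00100", "00100100", "001011", "001100010"
Position 1: 0000100

0000100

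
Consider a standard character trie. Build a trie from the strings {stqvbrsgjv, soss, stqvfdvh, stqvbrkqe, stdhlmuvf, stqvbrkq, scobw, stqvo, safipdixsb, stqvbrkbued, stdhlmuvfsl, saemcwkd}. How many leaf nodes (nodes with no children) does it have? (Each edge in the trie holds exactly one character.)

10

Leaves are exactly the stored words that no other stored word extends.
Those words: "saemcwkd", "safipdixsb", "scobw", "soss", "stdhlmuvfsl", "stqvbrkbued", "stqvbrkqe", "stqvbrsgjv", "stqvfdvh", "stqvo"
Leaf count: 10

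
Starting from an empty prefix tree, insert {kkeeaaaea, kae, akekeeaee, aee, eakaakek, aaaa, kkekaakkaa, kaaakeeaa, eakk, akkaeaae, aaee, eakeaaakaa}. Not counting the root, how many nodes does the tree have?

Trace insertions, counting only characters that open a new branch:
  "kkeeaaaea" → 9 new (k, k, e, e, a, a, a, e, a)
  "kae" → prefix "k" already present; 2 new (a, e)
  "akekeeaee" → 9 new (a, k, e, k, e, e, a, e, e)
  "aee" → prefix "a" already present; 2 new (e, e)
  "eakaakek" → 8 new (e, a, k, a, a, k, e, k)
  "aaaa" → prefix "a" already present; 3 new (a, a, a)
  "kkekaakkaa" → prefix "kke" already present; 7 new (k, a, a, k, k, a, a)
  "kaaakeeaa" → prefix "ka" already present; 7 new (a, a, k, e, e, a, a)
  "eakk" → prefix "eak" already present; 1 new (k)
  "akkaeaae" → prefix "ak" already present; 6 new (k, a, e, a, a, e)
  "aaee" → prefix "aa" already present; 2 new (e, e)
  "eakeaaakaa" → prefix "eak" already present; 7 new (e, a, a, a, k, a, a)
Total nodes = 9 + 2 + 9 + 2 + 8 + 3 + 7 + 7 + 1 + 6 + 2 + 7 = 63

63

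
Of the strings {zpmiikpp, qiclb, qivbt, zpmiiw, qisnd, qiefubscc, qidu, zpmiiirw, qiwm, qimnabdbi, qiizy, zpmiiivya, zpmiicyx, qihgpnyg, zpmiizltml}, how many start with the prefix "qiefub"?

1

Walk to "qiefub"; the words in its subtree are exactly those with that prefix.
Matches: "qiefubscc"
Count: 1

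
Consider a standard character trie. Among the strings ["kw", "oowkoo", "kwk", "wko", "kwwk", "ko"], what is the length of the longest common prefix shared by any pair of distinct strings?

2

The deepest shared node is where two words last agree before diverging.
"kw" and "kwk" agree on "kw" (2 characters) before diverging; nothing deeper is shared.
Longest shared-prefix length: 2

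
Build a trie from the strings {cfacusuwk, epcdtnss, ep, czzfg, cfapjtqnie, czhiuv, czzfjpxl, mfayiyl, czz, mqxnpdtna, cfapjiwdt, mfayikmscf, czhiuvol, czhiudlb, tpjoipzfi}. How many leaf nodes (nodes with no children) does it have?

Leaves are exactly the stored words that no other stored word extends.
Those words: "cfacusuwk", "cfapjiwdt", "cfapjtqnie", "czhiudlb", "czhiuvol", "czzfg", "czzfjpxl", "epcdtnss", "mfayikmscf", "mfayiyl", "mqxnpdtna", "tpjoipzfi"
Leaf count: 12

12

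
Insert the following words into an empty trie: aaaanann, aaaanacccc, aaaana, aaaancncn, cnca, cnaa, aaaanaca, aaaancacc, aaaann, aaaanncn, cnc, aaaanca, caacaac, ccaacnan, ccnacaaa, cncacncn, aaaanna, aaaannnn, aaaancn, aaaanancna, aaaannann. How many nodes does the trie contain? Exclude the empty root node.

60

Count nodes per top-level branch (shared prefixes stored once):
  'a'-branch (aaaana, aaaanaca, aaaanacccc, aaaanancna, aaaanann, aaaanca, aaaancacc, aaaancn, aaaancncn, aaaann, aaaanna, aaaannann, aaaanncn, aaaannnn): 31 nodes
  'c'-branch (caacaac, ccaacnan, ccnacaaa, cnaa, cnc, cnca, cncacncn): 29 nodes
Sum: 60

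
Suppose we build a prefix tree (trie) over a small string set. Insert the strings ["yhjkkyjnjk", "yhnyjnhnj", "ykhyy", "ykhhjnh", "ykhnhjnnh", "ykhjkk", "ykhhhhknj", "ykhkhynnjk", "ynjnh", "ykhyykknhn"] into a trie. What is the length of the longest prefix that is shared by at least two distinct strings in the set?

5

The deepest shared node is where two words last agree before diverging.
e.g. "ykhyy" and "ykhyykknhn" share the prefix "ykhyy" of length 5; no pair shares a longer one.
Longest shared-prefix length: 5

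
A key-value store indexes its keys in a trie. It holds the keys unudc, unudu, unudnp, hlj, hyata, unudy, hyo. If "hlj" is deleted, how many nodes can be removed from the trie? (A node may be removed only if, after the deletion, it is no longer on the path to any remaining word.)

After clearing the end-marker at "hlj", prune upward until reaching a node still needed by another word.
The suffix "lj" (2 nodes) is used only by "hlj"; the node for "h" still has the child "y", so pruning stops there.
Nodes removed: 2

2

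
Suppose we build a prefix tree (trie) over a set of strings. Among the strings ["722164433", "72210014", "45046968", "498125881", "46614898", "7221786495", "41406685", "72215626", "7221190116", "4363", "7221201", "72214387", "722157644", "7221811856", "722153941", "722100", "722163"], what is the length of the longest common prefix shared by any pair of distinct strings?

6

The deepest shared node is where two words last agree before diverging.
e.g. "722100" and "72210014" share the prefix "722100" of length 6; no pair shares a longer one.
Longest shared-prefix length: 6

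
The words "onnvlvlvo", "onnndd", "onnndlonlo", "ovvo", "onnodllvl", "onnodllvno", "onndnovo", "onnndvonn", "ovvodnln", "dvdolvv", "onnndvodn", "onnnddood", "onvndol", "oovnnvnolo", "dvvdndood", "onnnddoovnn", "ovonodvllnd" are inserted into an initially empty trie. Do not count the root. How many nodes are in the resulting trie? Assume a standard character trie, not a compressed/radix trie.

86

Trace insertions, counting only characters that open a new branch:
  "onnvlvlvo" → 9 new (o, n, n, v, l, v, l, v, o)
  "onnndd" → prefix "onn" already present; 3 new (n, d, d)
  "onnndlonlo" → prefix "onnnd" already present; 5 new (l, o, n, l, o)
  "ovvo" → prefix "o" already present; 3 new (v, v, o)
  "onnodllvl" → prefix "onn" already present; 6 new (o, d, l, l, v, l)
  "onnodllvno" → prefix "onnodllv" already present; 2 new (n, o)
  "onndnovo" → prefix "onn" already present; 5 new (d, n, o, v, o)
  "onnndvonn" → prefix "onnnd" already present; 4 new (v, o, n, n)
  "ovvodnln" → prefix "ovvo" already present; 4 new (d, n, l, n)
  "dvdolvv" → 7 new (d, v, d, o, l, v, v)
  "onnndvodn" → prefix "onnndvo" already present; 2 new (d, n)
  "onnnddood" → prefix "onnndd" already present; 3 new (o, o, d)
  "onvndol" → prefix "on" already present; 5 new (v, n, d, o, l)
  "oovnnvnolo" → prefix "o" already present; 9 new (o, v, n, n, v, n, o, l, o)
  "dvvdndood" → prefix "dv" already present; 7 new (v, d, n, d, o, o, d)
  "onnnddoovnn" → prefix "onnnddoo" already present; 3 new (v, n, n)
  "ovonodvllnd" → prefix "ov" already present; 9 new (o, n, o, d, v, l, l, n, d)
Total nodes = 9 + 3 + 5 + 3 + 6 + 2 + 5 + 4 + 4 + 7 + 2 + 3 + 5 + 9 + 7 + 3 + 9 = 86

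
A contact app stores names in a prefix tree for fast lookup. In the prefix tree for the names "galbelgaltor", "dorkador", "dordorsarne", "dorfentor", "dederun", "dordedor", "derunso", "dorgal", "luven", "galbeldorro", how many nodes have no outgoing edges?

10

Leaves are exactly the stored words that no other stored word extends.
Those words: "dederun", "derunso", "dordedor", "dordorsarne", "dorfentor", "dorgal", "dorkador", "galbeldorro", "galbelgaltor", "luven"
Leaf count: 10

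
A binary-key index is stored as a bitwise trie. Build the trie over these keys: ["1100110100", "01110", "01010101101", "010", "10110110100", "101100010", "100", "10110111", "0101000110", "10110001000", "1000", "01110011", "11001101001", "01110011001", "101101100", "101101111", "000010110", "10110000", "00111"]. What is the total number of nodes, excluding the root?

Trace insertions, counting only characters that open a new branch:
  "1100110100" → 10 new (1, 1, 0, 0, 1, 1, 0, 1, 0, 0)
  "01110" → 5 new (0, 1, 1, 1, 0)
  "01010101101" → prefix "01" already present; 9 new (0, 1, 0, 1, 0, 1, 1, 0, 1)
  "010" → prefix "010" already present; 0 new (none)
  "10110110100" → prefix "1" already present; 10 new (0, 1, 1, 0, 1, 1, 0, 1, 0, 0)
  "101100010" → prefix "10110" already present; 4 new (0, 0, 1, 0)
  "100" → prefix "10" already present; 1 new (0)
  "10110111" → prefix "1011011" already present; 1 new (1)
  "0101000110" → prefix "01010" already present; 5 new (0, 0, 1, 1, 0)
  "10110001000" → prefix "101100010" already present; 2 new (0, 0)
  "1000" → prefix "100" already present; 1 new (0)
  "01110011" → prefix "01110" already present; 3 new (0, 1, 1)
  "11001101001" → prefix "1100110100" already present; 1 new (1)
  "01110011001" → prefix "01110011" already present; 3 new (0, 0, 1)
  "101101100" → prefix "10110110" already present; 1 new (0)
  "101101111" → prefix "10110111" already present; 1 new (1)
  "000010110" → prefix "0" already present; 8 new (0, 0, 0, 1, 0, 1, 1, 0)
  "10110000" → prefix "1011000" already present; 1 new (0)
  "00111" → prefix "00" already present; 3 new (1, 1, 1)
Total nodes = 10 + 5 + 9 + 0 + 10 + 4 + 1 + 1 + 5 + 2 + 1 + 3 + 1 + 3 + 1 + 1 + 8 + 1 + 3 = 69

69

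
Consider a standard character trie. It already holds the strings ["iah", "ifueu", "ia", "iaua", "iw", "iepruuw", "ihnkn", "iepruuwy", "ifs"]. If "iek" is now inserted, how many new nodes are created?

1

The longest prefix of "iek" already in the trie is "ie" (length 2).
So 3 − 2 = 1 new nodes.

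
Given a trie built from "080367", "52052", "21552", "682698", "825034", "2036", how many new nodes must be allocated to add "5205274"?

2

Walking "5205274" from the root, the first 5 characters ("52052") follow existing edges; "7" is the first miss.
So 7 − 5 = 2 new nodes.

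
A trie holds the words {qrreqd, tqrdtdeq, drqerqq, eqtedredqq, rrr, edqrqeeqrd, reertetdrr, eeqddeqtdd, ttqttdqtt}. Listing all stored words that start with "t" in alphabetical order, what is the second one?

ttqttdqtt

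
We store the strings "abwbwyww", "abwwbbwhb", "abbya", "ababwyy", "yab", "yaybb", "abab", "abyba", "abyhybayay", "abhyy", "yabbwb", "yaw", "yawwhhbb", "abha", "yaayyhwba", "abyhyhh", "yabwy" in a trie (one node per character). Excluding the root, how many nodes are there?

62

For each word, the new-node count is its length minus the longest prefix already in the trie:
  "abwbwyww" → 8 new (a, b, w, b, w, y, w, w)
  "abwwbbwhb" → prefix "abw" already present; 6 new (w, b, b, w, h, b)
  "abbya" → prefix "ab" already present; 3 new (b, y, a)
  "ababwyy" → prefix "ab" already present; 5 new (a, b, w, y, y)
  "yab" → 3 new (y, a, b)
  "yaybb" → prefix "ya" already present; 3 new (y, b, b)
  "abab" → prefix "abab" already present; 0 new (none)
  "abyba" → prefix "ab" already present; 3 new (y, b, a)
  "abyhybayay" → prefix "aby" already present; 7 new (h, y, b, a, y, a, y)
  "abhyy" → prefix "ab" already present; 3 new (h, y, y)
  "yabbwb" → prefix "yab" already present; 3 new (b, w, b)
  "yaw" → prefix "ya" already present; 1 new (w)
  "yawwhhbb" → prefix "yaw" already present; 5 new (w, h, h, b, b)
  "abha" → prefix "abh" already present; 1 new (a)
  "yaayyhwba" → prefix "ya" already present; 7 new (a, y, y, h, w, b, a)
  "abyhyhh" → prefix "abyhy" already present; 2 new (h, h)
  "yabwy" → prefix "yab" already present; 2 new (w, y)
Total nodes = 8 + 6 + 3 + 5 + 3 + 3 + 0 + 3 + 7 + 3 + 3 + 1 + 5 + 1 + 7 + 2 + 2 = 62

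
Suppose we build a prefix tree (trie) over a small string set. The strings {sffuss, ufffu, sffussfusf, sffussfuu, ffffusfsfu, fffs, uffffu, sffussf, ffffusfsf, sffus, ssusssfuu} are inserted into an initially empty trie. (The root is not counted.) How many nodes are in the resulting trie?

Count nodes per top-level branch (shared prefixes stored once):
  'f'-branch (ffffusfsf, ffffusfsfu, fffs): 11 nodes
  's'-branch (sffus, sffuss, sffussf, sffussfusf, sffussfuu, ssusssfuu): 19 nodes
  'u'-branch (uffffu, ufffu): 7 nodes
Sum: 37

37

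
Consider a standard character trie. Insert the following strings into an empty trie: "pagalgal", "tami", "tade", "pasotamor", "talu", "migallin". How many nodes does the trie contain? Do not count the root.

Trie structure (* marks end of a word):
(root)
├─ m
│  └─ i
│     └─ g
│        └─ a
│           └─ l
│              └─ l
│                 └─ i
│                    └─ n *
├─ p
│  └─ a
│     ├─ g
│     │  └─ a
│     │     └─ l
│     │        └─ g
│     │           └─ a
│     │              └─ l *
│     └─ s
│        └─ o
│           └─ t
│              └─ a
│                 └─ m
│                    └─ o
│                       └─ r *
└─ t
   └─ a
      ├─ d
      │  └─ e *
      ├─ l
      │  └─ u *
      └─ m
         └─ i *
Counting every labelled node above: 31.

31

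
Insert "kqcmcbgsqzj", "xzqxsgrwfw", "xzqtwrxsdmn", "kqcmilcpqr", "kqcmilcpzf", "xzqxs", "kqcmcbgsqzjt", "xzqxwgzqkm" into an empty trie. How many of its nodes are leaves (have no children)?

6

A leaf is a node with no children — equivalently, the end of a word that is not a proper prefix of any other stored word.
Those words: "kqcmcbgsqzjt", "kqcmilcpqr", "kqcmilcpzf", "xzqtwrxsdmn", "xzqxsgrwfw", "xzqxwgzqkm"
Leaf count: 6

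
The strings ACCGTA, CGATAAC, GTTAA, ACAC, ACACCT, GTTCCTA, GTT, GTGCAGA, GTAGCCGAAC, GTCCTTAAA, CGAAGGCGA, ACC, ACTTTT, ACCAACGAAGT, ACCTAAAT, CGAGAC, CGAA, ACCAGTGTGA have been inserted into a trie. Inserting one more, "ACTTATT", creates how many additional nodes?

Walking "ACTTATT" from the root, the first 4 characters ("ACTT") follow existing edges; "A" is the first miss.
So 7 − 4 = 3 new nodes.

3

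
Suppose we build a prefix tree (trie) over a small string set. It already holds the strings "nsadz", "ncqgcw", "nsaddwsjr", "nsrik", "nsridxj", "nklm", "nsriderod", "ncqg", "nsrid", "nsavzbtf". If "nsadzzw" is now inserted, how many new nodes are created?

"nsadz" is already a path in the trie; the remaining "zw" must be added.
New nodes needed: |"nsadzzw"| − 5 = 7 − 5 = 2.

2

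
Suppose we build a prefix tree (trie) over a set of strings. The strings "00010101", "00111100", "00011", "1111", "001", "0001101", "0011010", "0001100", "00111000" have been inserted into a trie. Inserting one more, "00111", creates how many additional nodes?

0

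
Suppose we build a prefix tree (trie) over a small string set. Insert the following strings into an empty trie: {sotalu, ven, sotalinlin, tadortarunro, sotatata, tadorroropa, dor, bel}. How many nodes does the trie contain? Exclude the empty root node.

Trace insertions, counting only characters that open a new branch:
  "sotalu" → 6 new (s, o, t, a, l, u)
  "ven" → 3 new (v, e, n)
  "sotalinlin" → prefix "sotal" already present; 5 new (i, n, l, i, n)
  "tadortarunro" → 12 new (t, a, d, o, r, t, a, r, u, n, r, o)
  "sotatata" → prefix "sota" already present; 4 new (t, a, t, a)
  "tadorroropa" → prefix "tador" already present; 6 new (r, o, r, o, p, a)
  "dor" → 3 new (d, o, r)
  "bel" → 3 new (b, e, l)
Total nodes = 6 + 3 + 5 + 12 + 4 + 6 + 3 + 3 = 42

42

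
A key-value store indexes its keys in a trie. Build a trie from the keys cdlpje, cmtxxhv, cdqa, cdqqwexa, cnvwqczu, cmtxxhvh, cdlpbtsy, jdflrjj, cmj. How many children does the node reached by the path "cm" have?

The children of the "cm" node are the distinct next characters among strings starting with "cm".
Distinct next characters after "cm": j, t.
That node has 2 child edges.

2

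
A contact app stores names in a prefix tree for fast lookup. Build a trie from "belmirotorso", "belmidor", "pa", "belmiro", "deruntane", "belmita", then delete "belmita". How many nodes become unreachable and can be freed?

2

Walk "belmita" from the leaf back toward the root, removing each node that no remaining word uses.
The suffix "ta" (2 nodes) is used only by "belmita"; the node for "belmi" still has the child "r", so pruning stops there.
Nodes removed: 2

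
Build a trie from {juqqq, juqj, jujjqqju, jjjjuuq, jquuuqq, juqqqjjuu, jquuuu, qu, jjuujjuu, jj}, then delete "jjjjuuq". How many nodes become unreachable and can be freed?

5

A node on "jjjjuuq"'s path can go only if nothing else ends at it or branches off below it.
The suffix "jjuuq" (5 nodes) is used only by "jjjjuuq"; the node for "jj" still has the child "u", so pruning stops there.
Nodes removed: 5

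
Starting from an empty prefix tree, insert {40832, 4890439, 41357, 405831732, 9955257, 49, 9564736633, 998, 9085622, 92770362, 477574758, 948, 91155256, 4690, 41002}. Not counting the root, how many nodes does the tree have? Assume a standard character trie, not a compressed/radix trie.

76

Insert word by word; a character creates a node only if that edge doesn't already exist:
  "40832" → 5 new (4, 0, 8, 3, 2)
  "4890439" → prefix "4" already present; 6 new (8, 9, 0, 4, 3, 9)
  "41357" → prefix "4" already present; 4 new (1, 3, 5, 7)
  "405831732" → prefix "40" already present; 7 new (5, 8, 3, 1, 7, 3, 2)
  "9955257" → 7 new (9, 9, 5, 5, 2, 5, 7)
  "49" → prefix "4" already present; 1 new (9)
  "9564736633" → prefix "9" already present; 9 new (5, 6, 4, 7, 3, 6, 6, 3, 3)
  "998" → prefix "99" already present; 1 new (8)
  "9085622" → prefix "9" already present; 6 new (0, 8, 5, 6, 2, 2)
  "92770362" → prefix "9" already present; 7 new (2, 7, 7, 0, 3, 6, 2)
  "477574758" → prefix "4" already present; 8 new (7, 7, 5, 7, 4, 7, 5, 8)
  "948" → prefix "9" already present; 2 new (4, 8)
  "91155256" → prefix "9" already present; 7 new (1, 1, 5, 5, 2, 5, 6)
  "4690" → prefix "4" already present; 3 new (6, 9, 0)
  "41002" → prefix "41" already present; 3 new (0, 0, 2)
Total nodes = 5 + 6 + 4 + 7 + 7 + 1 + 9 + 1 + 6 + 7 + 8 + 2 + 7 + 3 + 3 = 76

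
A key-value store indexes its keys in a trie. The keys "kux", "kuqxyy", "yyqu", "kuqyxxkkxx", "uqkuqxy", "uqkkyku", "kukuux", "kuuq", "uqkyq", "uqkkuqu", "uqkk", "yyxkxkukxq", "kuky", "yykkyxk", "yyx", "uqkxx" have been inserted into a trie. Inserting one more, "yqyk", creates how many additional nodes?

3

"y" is already a path in the trie; the remaining "qyk" must be added.
Each of the 3 remaining characters creates one node.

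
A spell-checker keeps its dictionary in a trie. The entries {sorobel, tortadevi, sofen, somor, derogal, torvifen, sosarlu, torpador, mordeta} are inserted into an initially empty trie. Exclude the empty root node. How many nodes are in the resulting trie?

51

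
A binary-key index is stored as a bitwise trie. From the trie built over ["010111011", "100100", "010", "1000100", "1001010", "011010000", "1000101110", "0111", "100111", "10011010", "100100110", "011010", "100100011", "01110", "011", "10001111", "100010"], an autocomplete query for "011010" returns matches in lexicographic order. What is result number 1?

011010

Filter for "011010…" and sort: "011010", "011010000"
Position 1: 011010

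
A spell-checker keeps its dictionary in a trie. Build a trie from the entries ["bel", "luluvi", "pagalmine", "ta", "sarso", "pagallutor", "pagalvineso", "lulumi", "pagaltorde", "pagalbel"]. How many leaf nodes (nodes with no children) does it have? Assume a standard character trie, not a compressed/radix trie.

A leaf is a node with no children — equivalently, the end of a word that is not a proper prefix of any other stored word.
Those words: "bel", "lulumi", "luluvi", "pagalbel", "pagallutor", "pagalmine", "pagaltorde", "pagalvineso", "sarso", "ta"
Leaf count: 10

10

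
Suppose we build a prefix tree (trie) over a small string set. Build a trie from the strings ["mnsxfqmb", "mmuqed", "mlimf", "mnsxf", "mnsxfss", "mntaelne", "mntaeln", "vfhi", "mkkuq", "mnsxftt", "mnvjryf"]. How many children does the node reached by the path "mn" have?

3

Walk "mn" from the root, arriving at one node.
Distinct next characters after "mn": s, t, v.
That node has 3 child edges.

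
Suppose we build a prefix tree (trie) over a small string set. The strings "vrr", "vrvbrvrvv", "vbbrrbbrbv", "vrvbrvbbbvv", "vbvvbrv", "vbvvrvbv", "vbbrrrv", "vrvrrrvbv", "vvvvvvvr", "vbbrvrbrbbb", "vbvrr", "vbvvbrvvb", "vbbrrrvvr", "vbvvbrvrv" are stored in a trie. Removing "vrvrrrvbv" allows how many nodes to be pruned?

6

After clearing the end-marker at "vrvrrrvbv", prune upward until reaching a node still needed by another word.
The suffix "rrrvbv" (6 nodes) is used only by "vrvrrrvbv"; the node for "vrv" still has the child "b", so pruning stops there.
Nodes removed: 6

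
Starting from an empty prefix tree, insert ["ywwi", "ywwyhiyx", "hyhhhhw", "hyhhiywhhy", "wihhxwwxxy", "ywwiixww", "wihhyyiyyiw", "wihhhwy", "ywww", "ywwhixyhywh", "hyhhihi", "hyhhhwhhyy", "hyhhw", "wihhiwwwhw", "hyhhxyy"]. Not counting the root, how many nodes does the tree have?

Trace insertions, counting only characters that open a new branch:
  "ywwi" → 4 new (y, w, w, i)
  "ywwyhiyx" → prefix "yww" already present; 5 new (y, h, i, y, x)
  "hyhhhhw" → 7 new (h, y, h, h, h, h, w)
  "hyhhiywhhy" → prefix "hyhh" already present; 6 new (i, y, w, h, h, y)
  "wihhxwwxxy" → 10 new (w, i, h, h, x, w, w, x, x, y)
  "ywwiixww" → prefix "ywwi" already present; 4 new (i, x, w, w)
  "wihhyyiyyiw" → prefix "wihh" already present; 7 new (y, y, i, y, y, i, w)
  "wihhhwy" → prefix "wihh" already present; 3 new (h, w, y)
  "ywww" → prefix "yww" already present; 1 new (w)
  "ywwhixyhywh" → prefix "yww" already present; 8 new (h, i, x, y, h, y, w, h)
  "hyhhihi" → prefix "hyhhi" already present; 2 new (h, i)
  "hyhhhwhhyy" → prefix "hyhhh" already present; 5 new (w, h, h, y, y)
  "hyhhw" → prefix "hyhh" already present; 1 new (w)
  "wihhiwwwhw" → prefix "wihh" already present; 6 new (i, w, w, w, h, w)
  "hyhhxyy" → prefix "hyhh" already present; 3 new (x, y, y)
Total nodes = 4 + 5 + 7 + 6 + 10 + 4 + 7 + 3 + 1 + 8 + 2 + 5 + 1 + 6 + 3 = 72

72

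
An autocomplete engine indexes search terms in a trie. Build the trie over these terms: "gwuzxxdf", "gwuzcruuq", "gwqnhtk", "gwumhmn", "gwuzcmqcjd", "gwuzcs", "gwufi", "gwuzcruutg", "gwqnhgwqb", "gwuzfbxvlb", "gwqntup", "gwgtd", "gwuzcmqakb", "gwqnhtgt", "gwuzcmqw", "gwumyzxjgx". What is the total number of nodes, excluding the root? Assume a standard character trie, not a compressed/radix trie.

60

For each word, the new-node count is its length minus the longest prefix already in the trie:
  "gwuzxxdf" → 8 new (g, w, u, z, x, x, d, f)
  "gwuzcruuq" → prefix "gwuz" already present; 5 new (c, r, u, u, q)
  "gwqnhtk" → prefix "gw" already present; 5 new (q, n, h, t, k)
  "gwumhmn" → prefix "gwu" already present; 4 new (m, h, m, n)
  "gwuzcmqcjd" → prefix "gwuzc" already present; 5 new (m, q, c, j, d)
  "gwuzcs" → prefix "gwuzc" already present; 1 new (s)
  "gwufi" → prefix "gwu" already present; 2 new (f, i)
  "gwuzcruutg" → prefix "gwuzcruu" already present; 2 new (t, g)
  "gwqnhgwqb" → prefix "gwqnh" already present; 4 new (g, w, q, b)
  "gwuzfbxvlb" → prefix "gwuz" already present; 6 new (f, b, x, v, l, b)
  "gwqntup" → prefix "gwqn" already present; 3 new (t, u, p)
  "gwgtd" → prefix "gw" already present; 3 new (g, t, d)
  "gwuzcmqakb" → prefix "gwuzcmq" already present; 3 new (a, k, b)
  "gwqnhtgt" → prefix "gwqnht" already present; 2 new (g, t)
  "gwuzcmqw" → prefix "gwuzcmq" already present; 1 new (w)
  "gwumyzxjgx" → prefix "gwum" already present; 6 new (y, z, x, j, g, x)
Total nodes = 8 + 5 + 5 + 4 + 5 + 1 + 2 + 2 + 4 + 6 + 3 + 3 + 3 + 2 + 1 + 6 = 60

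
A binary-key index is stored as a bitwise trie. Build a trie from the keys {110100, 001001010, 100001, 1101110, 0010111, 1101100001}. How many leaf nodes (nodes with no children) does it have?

6

A leaf is a node with no children — equivalently, the end of a word that is not a proper prefix of any other stored word.
Those words: "001001010", "0010111", "100001", "110100", "1101100001", "1101110"
Leaf count: 6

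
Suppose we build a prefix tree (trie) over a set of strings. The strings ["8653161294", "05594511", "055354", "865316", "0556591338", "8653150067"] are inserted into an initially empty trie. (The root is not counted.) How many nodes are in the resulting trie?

33

Trie structure (* marks end of a word):
(root)
├─ 0
│  └─ 5
│     └─ 5
│        ├─ 3
│        │  └─ 5
│        │     └─ 4 *
│        ├─ 6
│        │  └─ 5
│        │     └─ 9
│        │        └─ 1
│        │           └─ 3
│        │              └─ 3
│        │                 └─ 8 *
│        └─ 9
│           └─ 4
│              └─ 5
│                 └─ 1
│                    └─ 1 *
└─ 8
   └─ 6
      └─ 5
         └─ 3
            └─ 1
               ├─ 5
               │  └─ 0
               │     └─ 0
               │        └─ 6
               │           └─ 7 *
               └─ 6 *
                  └─ 1
                     └─ 2
                        └─ 9
                           └─ 4 *
Counting every labelled node above: 33.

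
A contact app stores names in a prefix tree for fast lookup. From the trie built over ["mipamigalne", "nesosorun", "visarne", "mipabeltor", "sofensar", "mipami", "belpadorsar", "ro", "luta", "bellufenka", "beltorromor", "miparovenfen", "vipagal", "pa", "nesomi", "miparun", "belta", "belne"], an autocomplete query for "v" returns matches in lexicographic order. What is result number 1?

vipagal

Words with prefix "v", in lexicographic order: "vipagal", "visarne"
Position 1: vipagal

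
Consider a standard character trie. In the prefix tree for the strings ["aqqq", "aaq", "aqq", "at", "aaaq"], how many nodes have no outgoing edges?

A leaf is a node with no children — equivalently, the end of a word that is not a proper prefix of any other stored word.
Those words: "aaaq", "aaq", "aqqq", "at"
Leaf count: 4

4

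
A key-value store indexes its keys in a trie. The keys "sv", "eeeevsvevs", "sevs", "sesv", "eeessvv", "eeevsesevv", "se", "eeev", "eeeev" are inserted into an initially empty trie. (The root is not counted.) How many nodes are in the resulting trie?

For each word, the new-node count is its length minus the longest prefix already in the trie:
  "sv" → 2 new (s, v)
  "eeeevsvevs" → 10 new (e, e, e, e, v, s, v, e, v, s)
  "sevs" → prefix "s" already present; 3 new (e, v, s)
  "sesv" → prefix "se" already present; 2 new (s, v)
  "eeessvv" → prefix "eee" already present; 4 new (s, s, v, v)
  "eeevsesevv" → prefix "eee" already present; 7 new (v, s, e, s, e, v, v)
  "se" → prefix "se" already present; 0 new (none)
  "eeev" → prefix "eeev" already present; 0 new (none)
  "eeeev" → prefix "eeeev" already present; 0 new (none)
Total nodes = 2 + 10 + 3 + 2 + 4 + 7 + 0 + 0 + 0 = 28

28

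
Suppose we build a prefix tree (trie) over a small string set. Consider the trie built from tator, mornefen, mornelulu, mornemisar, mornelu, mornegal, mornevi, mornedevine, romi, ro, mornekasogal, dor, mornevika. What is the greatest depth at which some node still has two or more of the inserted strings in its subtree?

7

Look for the deepest trie node that still has at least two words in its subtree.
"mornelu" and "mornelulu" agree on "mornelu" (7 characters) before diverging; nothing deeper is shared.
Longest shared-prefix length: 7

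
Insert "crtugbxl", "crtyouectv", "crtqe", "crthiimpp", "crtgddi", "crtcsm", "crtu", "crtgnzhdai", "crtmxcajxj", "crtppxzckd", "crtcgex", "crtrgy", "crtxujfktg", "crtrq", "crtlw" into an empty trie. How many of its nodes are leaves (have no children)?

14

Leaves are exactly the stored words that no other stored word extends.
Those words: "crtcgex", "crtcsm", "crtgddi", "crtgnzhdai", "crthiimpp", "crtlw", "crtmxcajxj", "crtppxzckd", "crtqe", "crtrgy", "crtrq", "crtugbxl", "crtxujfktg", "crtyouectv"
Leaf count: 14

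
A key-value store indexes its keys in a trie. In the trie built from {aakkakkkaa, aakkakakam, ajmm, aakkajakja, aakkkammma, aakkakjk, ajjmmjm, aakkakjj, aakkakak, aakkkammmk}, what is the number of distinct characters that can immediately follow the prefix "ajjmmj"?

1

The children of the "ajjmmj" node are the distinct next characters among strings starting with "ajjmmj".
Distinct next characters after "ajjmmj": m.
That node has 1 child edge.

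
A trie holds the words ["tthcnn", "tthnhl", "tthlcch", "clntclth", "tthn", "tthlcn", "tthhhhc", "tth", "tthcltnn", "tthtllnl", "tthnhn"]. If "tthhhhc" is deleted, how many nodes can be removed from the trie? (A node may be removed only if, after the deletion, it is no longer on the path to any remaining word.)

4

Walk "tthhhhc" from the leaf back toward the root, removing each node that no remaining word uses.
The suffix "hhhc" (4 nodes) is used only by "tthhhhc"; the node for "tth" still has the child "c", so pruning stops there.
Nodes removed: 4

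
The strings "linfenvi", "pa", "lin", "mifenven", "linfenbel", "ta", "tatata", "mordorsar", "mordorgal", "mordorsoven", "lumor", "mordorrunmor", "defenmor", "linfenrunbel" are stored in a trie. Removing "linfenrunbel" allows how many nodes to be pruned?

6

A node on "linfenrunbel"'s path can go only if nothing else ends at it or branches off below it.
The suffix "runbel" (6 nodes) is used only by "linfenrunbel"; the node for "linfen" still has the child "v", so pruning stops there.
Nodes removed: 6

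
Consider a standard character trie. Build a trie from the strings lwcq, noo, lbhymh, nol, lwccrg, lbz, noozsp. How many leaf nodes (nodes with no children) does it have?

6

A leaf is a node with no children — equivalently, the end of a word that is not a proper prefix of any other stored word.
Those words: "lbhymh", "lbz", "lwccrg", "lwcq", "nol", "noozsp"
Leaf count: 6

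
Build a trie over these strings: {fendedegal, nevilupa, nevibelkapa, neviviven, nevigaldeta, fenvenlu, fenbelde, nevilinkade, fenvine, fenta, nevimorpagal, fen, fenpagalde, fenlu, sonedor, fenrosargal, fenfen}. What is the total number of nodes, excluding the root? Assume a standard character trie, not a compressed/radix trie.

93

Insert word by word; a character creates a node only if that edge doesn't already exist:
  "fendedegal" → 10 new (f, e, n, d, e, d, e, g, a, l)
  "nevilupa" → 8 new (n, e, v, i, l, u, p, a)
  "nevibelkapa" → prefix "nevi" already present; 7 new (b, e, l, k, a, p, a)
  "neviviven" → prefix "nevi" already present; 5 new (v, i, v, e, n)
  "nevigaldeta" → prefix "nevi" already present; 7 new (g, a, l, d, e, t, a)
  "fenvenlu" → prefix "fen" already present; 5 new (v, e, n, l, u)
  "fenbelde" → prefix "fen" already present; 5 new (b, e, l, d, e)
  "nevilinkade" → prefix "nevil" already present; 6 new (i, n, k, a, d, e)
  "fenvine" → prefix "fenv" already present; 3 new (i, n, e)
  "fenta" → prefix "fen" already present; 2 new (t, a)
  "nevimorpagal" → prefix "nevi" already present; 8 new (m, o, r, p, a, g, a, l)
  "fen" → prefix "fen" already present; 0 new (none)
  "fenpagalde" → prefix "fen" already present; 7 new (p, a, g, a, l, d, e)
  "fenlu" → prefix "fen" already present; 2 new (l, u)
  "sonedor" → 7 new (s, o, n, e, d, o, r)
  "fenrosargal" → prefix "fen" already present; 8 new (r, o, s, a, r, g, a, l)
  "fenfen" → prefix "fen" already present; 3 new (f, e, n)
Total nodes = 10 + 8 + 7 + 5 + 7 + 5 + 5 + 6 + 3 + 2 + 8 + 0 + 7 + 2 + 7 + 8 + 3 = 93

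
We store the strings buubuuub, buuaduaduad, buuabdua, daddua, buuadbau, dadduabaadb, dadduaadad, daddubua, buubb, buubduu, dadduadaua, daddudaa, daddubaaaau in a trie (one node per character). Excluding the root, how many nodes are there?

57

Count nodes per top-level branch (shared prefixes stored once):
  'b'-branch (buuabdua, buuadbau, buuaduaduad, buubb, buubduu, buubuuub): 27 nodes
  'd'-branch (daddua, dadduaadad, dadduabaadb, dadduadaua, daddubaaaau, daddubua, daddudaa): 30 nodes
Sum: 57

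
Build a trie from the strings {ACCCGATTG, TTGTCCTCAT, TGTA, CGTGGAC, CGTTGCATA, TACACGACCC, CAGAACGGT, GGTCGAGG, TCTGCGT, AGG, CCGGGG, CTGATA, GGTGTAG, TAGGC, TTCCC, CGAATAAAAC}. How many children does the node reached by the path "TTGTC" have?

1

Walk "TTGTC" from the root, arriving at one node.
Characters that immediately follow "TTGTC" among the stored strings: {C}.
That node has 1 child edge.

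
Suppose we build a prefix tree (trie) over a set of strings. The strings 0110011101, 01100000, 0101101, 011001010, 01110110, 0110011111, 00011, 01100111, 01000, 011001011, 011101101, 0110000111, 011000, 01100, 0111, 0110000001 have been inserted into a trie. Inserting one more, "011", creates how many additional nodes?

"011" is already a full path in the trie; only an end-marker is added.
No new nodes are needed: 0.

0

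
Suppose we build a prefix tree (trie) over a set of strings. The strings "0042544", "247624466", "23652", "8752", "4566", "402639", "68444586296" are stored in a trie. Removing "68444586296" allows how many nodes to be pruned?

11

A node on "68444586296"'s path can go only if nothing else ends at it or branches off below it.
No other word shares any prefix with "68444586296", so all 11 of its nodes go.
Nodes removed: 11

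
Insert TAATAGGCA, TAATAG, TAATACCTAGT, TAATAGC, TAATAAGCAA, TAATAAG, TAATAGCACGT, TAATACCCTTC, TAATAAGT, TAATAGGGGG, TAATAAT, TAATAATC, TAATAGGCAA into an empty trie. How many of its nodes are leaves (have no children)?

8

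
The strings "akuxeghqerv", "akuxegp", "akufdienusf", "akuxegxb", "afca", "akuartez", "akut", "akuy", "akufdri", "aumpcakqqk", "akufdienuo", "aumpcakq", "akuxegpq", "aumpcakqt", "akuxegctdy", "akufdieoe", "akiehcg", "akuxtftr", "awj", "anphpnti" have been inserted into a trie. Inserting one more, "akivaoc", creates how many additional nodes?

Walking "akivaoc" from the root, the first 3 characters ("aki") follow existing edges; "v" is the first miss.
Each of the 4 remaining characters creates one node.

4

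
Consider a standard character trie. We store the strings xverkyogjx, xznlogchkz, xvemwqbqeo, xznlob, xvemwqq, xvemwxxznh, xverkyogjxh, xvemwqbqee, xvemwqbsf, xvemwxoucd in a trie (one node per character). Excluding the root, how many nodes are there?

Insert word by word; a character creates a node only if that edge doesn't already exist:
  "xverkyogjx" → 10 new (x, v, e, r, k, y, o, g, j, x)
  "xznlogchkz" → prefix "x" already present; 9 new (z, n, l, o, g, c, h, k, z)
  "xvemwqbqeo" → prefix "xve" already present; 7 new (m, w, q, b, q, e, o)
  "xznlob" → prefix "xznlo" already present; 1 new (b)
  "xvemwqq" → prefix "xvemwq" already present; 1 new (q)
  "xvemwxxznh" → prefix "xvemw" already present; 5 new (x, x, z, n, h)
  "xverkyogjxh" → prefix "xverkyogjx" already present; 1 new (h)
  "xvemwqbqee" → prefix "xvemwqbqe" already present; 1 new (e)
  "xvemwqbsf" → prefix "xvemwqb" already present; 2 new (s, f)
  "xvemwxoucd" → prefix "xvemwx" already present; 4 new (o, u, c, d)
Total nodes = 10 + 9 + 7 + 1 + 1 + 5 + 1 + 1 + 2 + 4 = 41

41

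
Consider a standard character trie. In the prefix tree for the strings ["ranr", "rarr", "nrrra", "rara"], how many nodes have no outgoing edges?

4

Leaves are exactly the stored words that no other stored word extends.
Those words: "nrrra", "ranr", "rara", "rarr"
Leaf count: 4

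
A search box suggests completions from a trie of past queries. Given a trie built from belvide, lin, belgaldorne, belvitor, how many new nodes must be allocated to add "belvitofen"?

"belvito" is already a path in the trie; the remaining "fen" must be added.
So 10 − 7 = 3 new nodes.

3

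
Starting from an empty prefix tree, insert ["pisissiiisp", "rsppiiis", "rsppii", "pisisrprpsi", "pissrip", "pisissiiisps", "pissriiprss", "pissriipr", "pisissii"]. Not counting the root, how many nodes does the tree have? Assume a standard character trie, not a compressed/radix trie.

Insert word by word; a character creates a node only if that edge doesn't already exist:
  "pisissiiisp" → 11 new (p, i, s, i, s, s, i, i, i, s, p)
  "rsppiiis" → 8 new (r, s, p, p, i, i, i, s)
  "rsppii" → prefix "rsppii" already present; 0 new (none)
  "pisisrprpsi" → prefix "pisis" already present; 6 new (r, p, r, p, s, i)
  "pissrip" → prefix "pis" already present; 4 new (s, r, i, p)
  "pisissiiisps" → prefix "pisissiiisp" already present; 1 new (s)
  "pissriiprss" → prefix "pissri" already present; 5 new (i, p, r, s, s)
  "pissriipr" → prefix "pissriipr" already present; 0 new (none)
  "pisissii" → prefix "pisissii" already present; 0 new (none)
Total nodes = 11 + 8 + 0 + 6 + 4 + 1 + 5 + 0 + 0 = 35

35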